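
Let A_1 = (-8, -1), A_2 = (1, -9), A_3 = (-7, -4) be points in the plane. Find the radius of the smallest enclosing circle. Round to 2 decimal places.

Side lengths²: A_1A_2² = 145, A_1A_3² = 10, A_2A_3² = 89.
Since A_1A_2² = 145 ≥ 89 + 10 = 99, the angle opposite A_1A_2 is not acute, so the smallest enclosing circle has A_1A_2 as diameter.
Centre = midpoint of A_1A_2 = (-3.5, -5), r² = 145/4 = 36.25.
r = √(36.25) ≈ 6.02.

6.02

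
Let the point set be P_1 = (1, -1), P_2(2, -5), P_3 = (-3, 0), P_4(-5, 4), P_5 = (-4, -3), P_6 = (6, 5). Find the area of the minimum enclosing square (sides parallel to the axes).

The bounding box has width 11 and height 10.
An axis-aligned square enclosing the set must have side ≥ max(width, height).
So the minimum side is max(11, 10) = 11.
Area = 11² = 121.

121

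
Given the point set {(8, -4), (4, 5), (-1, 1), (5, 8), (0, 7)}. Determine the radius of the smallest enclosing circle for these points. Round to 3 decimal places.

6.801

A smallest enclosing disk is always determined by at most three of the input points on its boundary.
The farthest pair is (8, -4)–(0, 7) with squared distance 185. The circle on this segment as diameter has centre (4, 1.5) and r² = 185/4 = 46.25.
Check (4, 5): distance² to centre = 12.25 ≤ 46.25, so it lies inside.
All remaining points lie in this disk, and no smaller disk contains both endpoints, so this is the minimum enclosing circle.
r = √(46.25) ≈ 6.801.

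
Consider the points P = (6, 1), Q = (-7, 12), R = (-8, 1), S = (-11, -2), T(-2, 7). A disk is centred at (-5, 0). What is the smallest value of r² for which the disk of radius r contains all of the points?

148

The required radius is the distance from (-5, 0) to the farthest point.
Squared distances: 122, 148, 10, 40, 58.
Maximum is 148, attained at Q.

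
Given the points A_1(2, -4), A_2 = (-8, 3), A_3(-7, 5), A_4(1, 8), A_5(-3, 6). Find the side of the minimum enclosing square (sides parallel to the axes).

12

The bounding box has width 10 and height 12.
An axis-aligned square enclosing the set must have side ≥ max(width, height).
So the minimum side is max(10, 12) = 12.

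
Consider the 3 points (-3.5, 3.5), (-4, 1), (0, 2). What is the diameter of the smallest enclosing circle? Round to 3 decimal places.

4.213

Call the three points A, B, C in the order given.
Side lengths²: AB² = 6.5, AC² = 14.5, BC² = 17.
Since BC² = 17 < 14.5 + 6.5 = 21, the triangle is acute, so the smallest enclosing circle is the circumcircle.
Circumcentre = (-40/19, 73/38), r² = 6409/1444.
Diameter = 2r = 2√(6409/1444) ≈ 4.213.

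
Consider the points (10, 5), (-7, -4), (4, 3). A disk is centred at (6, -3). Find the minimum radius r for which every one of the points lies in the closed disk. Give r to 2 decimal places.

13.04

The required radius is the distance from (6, -3) to the farthest point.
Squared distances: 80, 170, 40.
Maximum is 170, attained at (-7, -4).
r = √170 ≈ 13.04.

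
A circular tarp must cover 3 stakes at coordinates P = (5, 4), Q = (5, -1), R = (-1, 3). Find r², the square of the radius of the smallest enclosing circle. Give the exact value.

481/36

Side lengths²: PQ² = 25, PR² = 37, QR² = 52.
Since QR² = 52 < 37 + 25 = 62, the triangle is acute, so the smallest enclosing circle is the circumcircle.
Circumcentre = (7/3, 1.5), r² = 481/36.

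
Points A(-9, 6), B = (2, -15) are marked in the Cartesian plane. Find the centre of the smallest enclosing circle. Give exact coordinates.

The smallest circle enclosing two points has them as diameter endpoints.
Centre = midpoint = (-3.5, -4.5); r² = |AB|²/4 = 562/4 = 140.5.
Centre = (-3.5, -4.5).

(-3.5, -4.5)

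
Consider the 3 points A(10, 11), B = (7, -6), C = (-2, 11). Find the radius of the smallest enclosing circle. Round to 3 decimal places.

Side lengths²: AB² = 298, AC² = 144, BC² = 370.
Since BC² = 370 < 298 + 144 = 442, the triangle is acute, so the smallest enclosing circle is the circumcircle.
Circumcentre = (4, 56/17), r² = 27565/289.
r = √(27565/289) ≈ 9.766.

9.766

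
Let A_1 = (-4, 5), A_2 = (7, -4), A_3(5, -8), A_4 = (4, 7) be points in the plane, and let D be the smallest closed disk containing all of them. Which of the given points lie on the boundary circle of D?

The minimum enclosing circle is determined by three boundary points: A_1, A_3, A_4.
Their circumcentre is (102/61, -42/61) with r² = 240125/3721.
The farthest remaining point A_2 is at distance² 146429/3721 ≤ 240125/3721.
The points at distance exactly r from the centre are A_1, A_3, A_4 — 3 points.

A_1, A_3, A_4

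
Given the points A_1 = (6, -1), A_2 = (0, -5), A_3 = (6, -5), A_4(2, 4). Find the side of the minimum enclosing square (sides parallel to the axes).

The bounding box has width 6 and height 9.
An axis-aligned square enclosing the set must have side ≥ max(width, height).
So the minimum side is max(6, 9) = 9.

9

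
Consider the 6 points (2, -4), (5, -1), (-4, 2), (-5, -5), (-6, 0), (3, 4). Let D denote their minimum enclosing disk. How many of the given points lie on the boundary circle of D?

The minimum enclosing circle of a finite set is fixed by two of the points (as a diameter) or three (as a circumcircle).
The farthest pair is (-5, -5)–(3, 4) with squared distance 145. The circle on this segment as diameter has centre (-1, -0.5) and r² = 145/4 = 36.25.
Check (2, -4): distance² to centre = 21.25 ≤ 36.25, so it lies inside.
All remaining points lie in this disk, and no smaller disk contains both endpoints, so this is the minimum enclosing circle.
The points at distance exactly r from the centre are (5, -1), (-5, -5), (3, 4) — 3 points.

3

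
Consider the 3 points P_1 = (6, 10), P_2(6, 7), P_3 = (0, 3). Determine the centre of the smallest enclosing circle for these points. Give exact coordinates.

(3, 6.5)

Side lengths²: P_1P_2² = 9, P_1P_3² = 85, P_2P_3² = 52.
Since P_1P_3² = 85 ≥ 52 + 9 = 61, the angle opposite P_1P_3 is not acute, so the smallest enclosing circle has P_1P_3 as diameter.
Centre = midpoint of P_1P_3 = (3, 6.5), r² = 85/4 = 21.25.
Centre = (3, 6.5).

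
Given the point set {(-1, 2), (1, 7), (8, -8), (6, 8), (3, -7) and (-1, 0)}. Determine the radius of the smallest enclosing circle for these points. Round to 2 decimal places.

8.30

A smallest enclosing disk is always determined by at most three of the input points on its boundary.
The minimum enclosing circle is determined by three boundary points: (1, 7), (8, -8), (6, 8).
Their circumcentre is (207/41, -10/41) with r² = 115765/1681.
The farthest remaining point (3, -7) is at distance² 83785/1681 ≤ 115765/1681.
r = √(115765/1681) ≈ 8.30.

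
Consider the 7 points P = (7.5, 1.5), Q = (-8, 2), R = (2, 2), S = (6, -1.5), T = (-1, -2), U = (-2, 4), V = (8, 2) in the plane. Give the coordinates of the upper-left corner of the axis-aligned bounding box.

x-range [-8, 8], y-range [-2, 4].
The upper-left corner is (-8, 4).

(-8, 4)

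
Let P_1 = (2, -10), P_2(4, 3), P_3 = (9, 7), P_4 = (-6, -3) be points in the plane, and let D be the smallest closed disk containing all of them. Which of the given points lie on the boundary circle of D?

The minimum enclosing circle of a finite set is fixed by two of the points (as a diameter) or three (as a circumcircle).
The minimum enclosing circle is determined by three boundary points: P_1, P_3, P_4.
Their circumcentre is (237/74, -41/74) with r² = 248261/2738.
The farthest remaining point P_2 is at distance² 36325/2738 ≤ 248261/2738.
The points at distance exactly r from the centre are P_1, P_3, P_4 — 3 points.

P_1, P_3, P_4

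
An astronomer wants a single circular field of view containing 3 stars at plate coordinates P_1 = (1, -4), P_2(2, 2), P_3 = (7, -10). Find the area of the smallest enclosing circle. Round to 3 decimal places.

Side lengths²: P_1P_2² = 37, P_1P_3² = 72, P_2P_3² = 169.
Since P_2P_3² = 169 ≥ 72 + 37 = 109, the angle opposite P_2P_3 is not acute, so the smallest enclosing circle has P_2P_3 as diameter.
Centre = midpoint of P_2P_3 = (4.5, -4), r² = 169/4 = 42.25.
Area = π·r² = π·42.25 ≈ 132.732.

132.732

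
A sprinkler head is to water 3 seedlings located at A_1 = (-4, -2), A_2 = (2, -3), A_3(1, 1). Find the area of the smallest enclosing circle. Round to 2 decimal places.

31.75

Side lengths²: A_1A_2² = 37, A_1A_3² = 34, A_2A_3² = 17.
Since A_1A_2² = 37 < 34 + 17 = 51, the triangle is acute, so the smallest enclosing circle is the circumcircle.
Circumcentre = (-39/46, -73/46), r² = 10693/1058.
Area = π·r² = π·10693/1058 ≈ 31.75.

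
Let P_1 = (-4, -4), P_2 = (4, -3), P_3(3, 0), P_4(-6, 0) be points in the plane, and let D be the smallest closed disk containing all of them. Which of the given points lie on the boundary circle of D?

P_2, P_4

A smallest enclosing disk is always determined by at most three of the input points on its boundary.
The farthest pair is P_2–P_4 with squared distance 109. The circle on this segment as diameter has centre (-1, -1.5) and r² = 109/4 = 27.25.
Check P_1: distance² to centre = 15.25 ≤ 27.25, so it lies inside.
All remaining points lie in this disk, and no smaller disk contains both endpoints, so this is the minimum enclosing circle.
The points at distance exactly r from the centre are P_2, P_4 — 2 points.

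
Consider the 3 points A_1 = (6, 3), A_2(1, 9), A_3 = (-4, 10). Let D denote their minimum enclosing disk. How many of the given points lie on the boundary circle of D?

Side lengths²: A_1A_2² = 61, A_1A_3² = 149, A_2A_3² = 26.
Since A_1A_3² = 149 ≥ 61 + 26 = 87, the angle opposite A_1A_3 is not acute, so the smallest enclosing circle has A_1A_3 as diameter.
Centre = midpoint of A_1A_3 = (1, 6.5), r² = 149/4 = 37.25.
The points at distance exactly r from the centre are A_1, A_3 — 2 points.

2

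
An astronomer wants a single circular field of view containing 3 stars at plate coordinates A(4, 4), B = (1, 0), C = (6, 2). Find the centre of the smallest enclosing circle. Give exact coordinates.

Side lengths²: AB² = 25, AC² = 8, BC² = 29.
Since BC² = 29 < 25 + 8 = 33, the triangle is acute, so the smallest enclosing circle is the circumcircle.
Circumcentre = (47/14, 19/14), r² = 725/98.
Centre = (47/14, 19/14).

(47/14, 19/14)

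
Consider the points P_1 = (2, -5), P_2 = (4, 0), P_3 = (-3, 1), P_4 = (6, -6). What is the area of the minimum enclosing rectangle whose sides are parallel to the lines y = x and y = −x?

In coordinates u = x + y, v = x − y the rectangle is axis-aligned; the map (x,y)→(u,v) scales areas by 2.
u-values: -3, 4, -2, 0; range = 4 − (-3) = 7.
v-values: 7, 4, -4, 12; range = 12 − (-4) = 16.
Area = (7 × 16) / 2 = 56.

56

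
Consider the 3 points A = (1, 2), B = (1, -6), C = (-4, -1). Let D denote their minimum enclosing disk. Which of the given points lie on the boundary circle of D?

Side lengths²: AB² = 64, AC² = 34, BC² = 50.
Since AB² = 64 < 50 + 34 = 84, the triangle is acute, so the smallest enclosing circle is the circumcircle.
Circumcentre = (0, -2), r² = 17.
The points at distance exactly r from the centre are A, B, C — 3 points.

A, B, C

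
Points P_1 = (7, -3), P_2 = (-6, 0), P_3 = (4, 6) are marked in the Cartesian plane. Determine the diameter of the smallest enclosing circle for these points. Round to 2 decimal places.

13.67

Side lengths²: P_1P_2² = 178, P_1P_3² = 90, P_2P_3² = 136.
Since P_1P_2² = 178 < 136 + 90 = 226, the triangle is acute, so the smallest enclosing circle is the circumcircle.
Circumcentre = (5/6, -1/18), r² = 7565/162.
Diameter = 2r = 2√(7565/162) ≈ 13.67.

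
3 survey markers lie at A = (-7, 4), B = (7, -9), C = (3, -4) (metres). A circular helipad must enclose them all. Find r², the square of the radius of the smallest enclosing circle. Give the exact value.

Side lengths²: AB² = 365, AC² = 164, BC² = 41.
Since AB² = 365 ≥ 164 + 41 = 205, the angle opposite AB is not acute, so the smallest enclosing circle has AB as diameter.
Centre = midpoint of AB = (0, -2.5), r² = 365/4 = 91.25.

91.25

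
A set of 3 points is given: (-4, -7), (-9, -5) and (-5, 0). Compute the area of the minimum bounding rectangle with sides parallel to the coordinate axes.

x ranges over [-9, -4], width 5.
y ranges over [-7, 0], height 7.
Area = 5 × 7 = 35.

35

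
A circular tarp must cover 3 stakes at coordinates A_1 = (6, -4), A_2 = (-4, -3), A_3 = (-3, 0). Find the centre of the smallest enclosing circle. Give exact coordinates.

(65/62, -187/62)

Side lengths²: A_1A_2² = 101, A_1A_3² = 97, A_2A_3² = 10.
Since A_1A_2² = 101 < 97 + 10 = 107, the triangle is acute, so the smallest enclosing circle is the circumcircle.
Circumcentre = (65/62, -187/62), r² = 48985/1922.
Centre = (65/62, -187/62).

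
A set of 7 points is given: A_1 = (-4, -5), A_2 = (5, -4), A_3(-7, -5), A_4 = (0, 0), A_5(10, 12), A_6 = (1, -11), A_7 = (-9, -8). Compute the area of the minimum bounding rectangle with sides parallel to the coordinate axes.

x ranges over [-9, 10], width 19.
y ranges over [-11, 12], height 23.
Area = 19 × 23 = 437.

437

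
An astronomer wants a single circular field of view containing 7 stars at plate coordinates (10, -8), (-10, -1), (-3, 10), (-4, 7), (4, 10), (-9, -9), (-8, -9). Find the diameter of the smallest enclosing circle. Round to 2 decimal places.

23.88

The minimum enclosing circle of a finite set is fixed by two of the points (as a diameter) or three (as a circumcircle).
The minimum enclosing circle is determined by three boundary points: (10, -8), (4, 10), (-9, -9).
Their circumcentre is (7/58, -75/58) with r² = 239825/1682.
The farthest remaining point (-3, 10) is at distance² 230893/1682 ≤ 239825/1682.
Diameter = 2r = 2√(239825/1682) ≈ 23.88.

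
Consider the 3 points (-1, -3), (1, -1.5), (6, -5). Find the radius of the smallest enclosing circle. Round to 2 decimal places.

3.64

Call the three points A, B, C in the order given.
Side lengths²: AB² = 6.25, AC² = 53, BC² = 37.25.
Since AC² = 53 ≥ 37.25 + 6.25 = 43.5, the angle opposite AC is not acute, so the smallest enclosing circle has AC as diameter.
Centre = midpoint of AC = (2.5, -4), r² = 53/4 = 13.25.
r = √(13.25) ≈ 3.64.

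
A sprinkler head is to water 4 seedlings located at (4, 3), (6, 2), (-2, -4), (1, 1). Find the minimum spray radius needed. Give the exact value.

5

By Welzl's lemma the MEC is supported by two points (diametrically opposite) or three points (on a circumcircle).
The farthest pair is (6, 2)–(-2, -4) with squared distance 100. The circle on this segment as diameter has centre (2, -1) and r² = 100/4 = 25.
Check (4, 3): distance² to centre = 20 ≤ 25, so it lies inside.
All remaining points lie in this disk, and no smaller disk contains both endpoints, so this is the minimum enclosing circle.
r = √25 = 5.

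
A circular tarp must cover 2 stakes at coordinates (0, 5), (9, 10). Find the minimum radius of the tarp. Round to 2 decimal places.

5.15

The smallest circle enclosing two points has them as diameter endpoints.
Centre = midpoint = (4.5, 7.5); r² = |(0, 5)−(9, 10)|²/4 = 106/4 = 26.5.
r = √(26.5) ≈ 5.15.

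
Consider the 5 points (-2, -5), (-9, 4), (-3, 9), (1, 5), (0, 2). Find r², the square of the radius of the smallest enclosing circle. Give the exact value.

A smallest enclosing disk is always determined by at most three of the input points on its boundary.
The farthest pair is (-2, -5)–(-3, 9) with squared distance 197. The circle on this segment as diameter has centre (-2.5, 2) and r² = 197/4 = 49.25.
Check (-9, 4): distance² to centre = 46.25 ≤ 49.25, so it lies inside.
All remaining points lie in this disk, and no smaller disk contains both endpoints, so this is the minimum enclosing circle.

49.25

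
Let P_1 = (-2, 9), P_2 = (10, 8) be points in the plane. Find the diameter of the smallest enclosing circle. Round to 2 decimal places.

12.04

The smallest circle enclosing two points has them as diameter endpoints.
Centre = midpoint = (4, 8.5); r² = |P_1P_2|²/4 = 145/4 = 36.25.
Diameter = 2r = 2√(36.25) ≈ 12.04.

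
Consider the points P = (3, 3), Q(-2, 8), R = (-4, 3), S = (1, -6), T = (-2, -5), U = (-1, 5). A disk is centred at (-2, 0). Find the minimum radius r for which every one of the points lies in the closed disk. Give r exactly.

The required radius is the distance from (-2, 0) to the farthest point.
Squared distances: 34, 64, 13, 45, 25, 26.
Maximum is 64, attained at Q.
r = √64 = 8.

8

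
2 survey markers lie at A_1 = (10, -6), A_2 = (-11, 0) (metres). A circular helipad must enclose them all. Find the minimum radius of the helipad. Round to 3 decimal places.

The smallest circle enclosing two points has them as diameter endpoints.
Centre = midpoint = (-0.5, -3); r² = |A_1A_2|²/4 = 477/4 = 119.25.
r = √(119.25) ≈ 10.920.

10.920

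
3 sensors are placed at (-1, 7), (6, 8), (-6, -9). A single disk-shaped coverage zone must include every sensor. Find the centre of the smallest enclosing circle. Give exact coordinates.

(0, -0.5)

Call the three points A, B, C in the order given.
Side lengths²: AB² = 50, AC² = 281, BC² = 433.
Since BC² = 433 ≥ 281 + 50 = 331, the angle opposite BC is not acute, so the smallest enclosing circle has BC as diameter.
Centre = midpoint of BC = (0, -0.5), r² = 433/4 = 108.25.
Centre = (0, -0.5).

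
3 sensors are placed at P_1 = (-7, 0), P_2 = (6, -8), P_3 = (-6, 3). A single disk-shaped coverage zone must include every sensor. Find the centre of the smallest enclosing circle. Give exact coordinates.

(0, -2.5)

Side lengths²: P_1P_2² = 233, P_1P_3² = 10, P_2P_3² = 265.
Since P_2P_3² = 265 ≥ 233 + 10 = 243, the angle opposite P_2P_3 is not acute, so the smallest enclosing circle has P_2P_3 as diameter.
Centre = midpoint of P_2P_3 = (0, -2.5), r² = 265/4 = 66.25.
Centre = (0, -2.5).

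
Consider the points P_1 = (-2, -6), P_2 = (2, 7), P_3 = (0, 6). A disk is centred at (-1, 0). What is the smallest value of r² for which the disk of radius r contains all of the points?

The required radius is the distance from (-1, 0) to the farthest point.
Squared distances: 37, 58, 37.
Maximum is 58, attained at P_2.

58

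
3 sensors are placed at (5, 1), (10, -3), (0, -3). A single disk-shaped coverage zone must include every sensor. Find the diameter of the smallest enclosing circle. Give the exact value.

Call the three points A, B, C in the order given.
Side lengths²: AB² = 41, AC² = 41, BC² = 100.
Since BC² = 100 ≥ 41 + 41 = 82, the angle opposite BC is not acute, so the smallest enclosing circle has BC as diameter.
Centre = midpoint of BC = (5, -3), r² = 100/4 = 25.
Diameter = 2r = 2√25 = 10.

10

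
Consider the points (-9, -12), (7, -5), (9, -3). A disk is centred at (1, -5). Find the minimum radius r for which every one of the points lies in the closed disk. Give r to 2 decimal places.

The required radius is the distance from (1, -5) to the farthest point.
Squared distances: 149, 36, 68.
Maximum is 149, attained at (-9, -12).
r = √149 ≈ 12.21.

12.21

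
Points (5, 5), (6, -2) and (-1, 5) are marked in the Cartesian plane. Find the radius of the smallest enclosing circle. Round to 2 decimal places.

Call the three points A, B, C in the order given.
Side lengths²: AB² = 50, AC² = 36, BC² = 98.
Since BC² = 98 ≥ 50 + 36 = 86, the angle opposite BC is not acute, so the smallest enclosing circle has BC as diameter.
Centre = midpoint of BC = (2.5, 1.5), r² = 98/4 = 24.5.
r = √(24.5) ≈ 4.95.

4.95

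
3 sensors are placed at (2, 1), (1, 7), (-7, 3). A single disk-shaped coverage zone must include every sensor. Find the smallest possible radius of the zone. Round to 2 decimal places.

4.82

Call the three points A, B, C in the order given.
Side lengths²: AB² = 37, AC² = 85, BC² = 80.
Since AC² = 85 < 80 + 37 = 117, the triangle is acute, so the smallest enclosing circle is the circumcircle.
Circumcentre = (-57/26, 44/13), r² = 15725/676.
r = √(15725/676) ≈ 4.82.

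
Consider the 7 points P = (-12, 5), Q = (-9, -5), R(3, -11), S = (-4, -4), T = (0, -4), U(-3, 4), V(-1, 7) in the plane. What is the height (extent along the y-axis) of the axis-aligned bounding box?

max y = 7, min y = -11, so height = 18.

18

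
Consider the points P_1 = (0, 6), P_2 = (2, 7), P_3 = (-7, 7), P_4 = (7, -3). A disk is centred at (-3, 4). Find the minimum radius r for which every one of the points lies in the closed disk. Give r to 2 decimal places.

12.21

The required radius is the distance from (-3, 4) to the farthest point.
Squared distances: 13, 34, 25, 149.
Maximum is 149, attained at P_4.
r = √149 ≈ 12.21.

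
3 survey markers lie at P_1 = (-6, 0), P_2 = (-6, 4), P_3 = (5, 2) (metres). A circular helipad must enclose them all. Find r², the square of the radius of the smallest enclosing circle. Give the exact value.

Side lengths²: P_1P_2² = 16, P_1P_3² = 125, P_2P_3² = 125.
Since P_2P_3² = 125 < 125 + 16 = 141, the triangle is acute, so the smallest enclosing circle is the circumcircle.
Circumcentre = (-15/22, 2), r² = 15625/484.

15625/484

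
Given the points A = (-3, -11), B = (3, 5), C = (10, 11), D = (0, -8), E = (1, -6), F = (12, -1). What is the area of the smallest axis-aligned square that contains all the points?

The bounding box has width 15 and height 22.
An axis-aligned square enclosing the set must have side ≥ max(width, height).
So the minimum side is max(15, 22) = 22.
Area = 22² = 484.

484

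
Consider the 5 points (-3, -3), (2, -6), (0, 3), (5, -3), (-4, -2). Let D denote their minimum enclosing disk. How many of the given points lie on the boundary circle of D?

The minimum enclosing circle of a finite set is fixed by two of the points (as a diameter) or three (as a circumcircle).
The minimum enclosing circle is determined by three boundary points: (2, -6), (0, 3), (-4, -2).
Their circumcentre is (14/23, -73/46) with r² = 45305/2116.
The farthest remaining point (5, -3) is at distance² 45029/2116 ≤ 45305/2116.
The points at distance exactly r from the centre are (2, -6), (0, 3), (-4, -2) — 3 points.

3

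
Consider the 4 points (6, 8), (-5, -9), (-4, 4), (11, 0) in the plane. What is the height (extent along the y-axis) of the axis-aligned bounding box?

17

max y = 8, min y = -9, so height = 17.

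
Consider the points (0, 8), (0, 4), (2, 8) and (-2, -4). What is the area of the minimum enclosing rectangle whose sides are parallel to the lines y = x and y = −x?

80

In coordinates u = x + y, v = x − y the rectangle is axis-aligned; the map (x,y)→(u,v) scales areas by 2.
u-values: 8, 4, 10, -6; range = 10 − (-6) = 16.
v-values: -8, -4, -6, 2; range = 2 − (-8) = 10.
Area = (16 × 10) / 2 = 80.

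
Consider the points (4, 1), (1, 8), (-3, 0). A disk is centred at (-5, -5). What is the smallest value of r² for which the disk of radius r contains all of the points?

205

The required radius is the distance from (-5, -5) to the farthest point.
Squared distances: 117, 205, 29.
Maximum is 205, attained at (1, 8).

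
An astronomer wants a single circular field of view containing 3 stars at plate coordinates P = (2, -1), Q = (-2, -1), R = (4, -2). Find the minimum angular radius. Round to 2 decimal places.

Side lengths²: PQ² = 16, PR² = 5, QR² = 37.
Since QR² = 37 ≥ 16 + 5 = 21, the angle opposite QR is not acute, so the smallest enclosing circle has QR as diameter.
Centre = midpoint of QR = (1, -1.5), r² = 37/4 = 9.25.
r = √(9.25) ≈ 3.04.

3.04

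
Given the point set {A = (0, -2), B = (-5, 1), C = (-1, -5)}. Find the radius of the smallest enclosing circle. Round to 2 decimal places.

3.61

Side lengths²: AB² = 34, AC² = 10, BC² = 52.
Since BC² = 52 ≥ 34 + 10 = 44, the angle opposite BC is not acute, so the smallest enclosing circle has BC as diameter.
Centre = midpoint of BC = (-3, -2), r² = 52/4 = 13.
r = √13 ≈ 3.61.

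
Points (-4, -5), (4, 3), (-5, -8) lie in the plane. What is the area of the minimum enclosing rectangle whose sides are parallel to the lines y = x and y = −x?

20

In coordinates u = x + y, v = x − y the rectangle is axis-aligned; the map (x,y)→(u,v) scales areas by 2.
u-values: -9, 7, -13; range = 7 − (-13) = 20.
v-values: 1, 1, 3; range = 3 − 1 = 2.
Area = (20 × 2) / 2 = 20.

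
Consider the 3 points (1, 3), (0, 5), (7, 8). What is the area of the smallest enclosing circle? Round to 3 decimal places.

Call the three points A, B, C in the order given.
Side lengths²: AB² = 5, AC² = 61, BC² = 58.
Since AC² = 61 < 58 + 5 = 63, the triangle is acute, so the smallest enclosing circle is the circumcircle.
Circumcentre = (131/34, 193/34), r² = 8845/578.
Area = π·r² = π·8845/578 ≈ 48.075.

48.075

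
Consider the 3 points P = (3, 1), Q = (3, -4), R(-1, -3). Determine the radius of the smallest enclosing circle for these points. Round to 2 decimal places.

Side lengths²: PQ² = 25, PR² = 32, QR² = 17.
Since PR² = 32 < 25 + 17 = 42, the triangle is acute, so the smallest enclosing circle is the circumcircle.
Circumcentre = (1.5, -1.5), r² = 8.5.
r = √(8.5) ≈ 2.92.

2.92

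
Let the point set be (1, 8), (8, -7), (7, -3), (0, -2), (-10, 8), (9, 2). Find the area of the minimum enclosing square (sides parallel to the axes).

361

The bounding box has width 19 and height 15.
An axis-aligned square enclosing the set must have side ≥ max(width, height).
So the minimum side is max(19, 15) = 19.
Area = 19² = 361.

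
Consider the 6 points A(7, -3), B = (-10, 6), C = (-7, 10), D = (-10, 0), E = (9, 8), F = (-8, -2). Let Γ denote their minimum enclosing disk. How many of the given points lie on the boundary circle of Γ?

By Welzl's lemma the MEC is supported by two points (diametrically opposite) or three points (on a circumcircle).
The farthest pair is D–E with squared distance 425. The circle on this segment as diameter has centre (-0.5, 4) and r² = 425/4 = 106.25.
Check A: distance² to centre = 105.25 ≤ 106.25, so it lies inside.
All remaining points lie in this disk, and no smaller disk contains both endpoints, so this is the minimum enclosing circle.
The points at distance exactly r from the centre are D, E — 2 points.

2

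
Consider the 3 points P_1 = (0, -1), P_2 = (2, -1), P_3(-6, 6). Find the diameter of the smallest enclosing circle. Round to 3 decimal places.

10.630

Side lengths²: P_1P_2² = 4, P_1P_3² = 85, P_2P_3² = 113.
Since P_2P_3² = 113 ≥ 85 + 4 = 89, the angle opposite P_2P_3 is not acute, so the smallest enclosing circle has P_2P_3 as diameter.
Centre = midpoint of P_2P_3 = (-2, 2.5), r² = 113/4 = 28.25.
Diameter = 2r = 2√(28.25) ≈ 10.630.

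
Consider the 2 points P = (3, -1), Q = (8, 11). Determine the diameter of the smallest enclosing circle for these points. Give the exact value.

The smallest circle enclosing two points has them as diameter endpoints.
Centre = midpoint = (5.5, 5); r² = |PQ|²/4 = 169/4 = 42.25.
Diameter = 2r = 2√(42.25) = 13.

13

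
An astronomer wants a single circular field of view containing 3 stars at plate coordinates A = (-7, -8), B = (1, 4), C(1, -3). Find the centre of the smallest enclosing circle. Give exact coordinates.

Side lengths²: AB² = 208, AC² = 89, BC² = 49.
Since AB² = 208 ≥ 89 + 49 = 138, the angle opposite AB is not acute, so the smallest enclosing circle has AB as diameter.
Centre = midpoint of AB = (-3, -2), r² = 208/4 = 52.
Centre = (-3, -2).

(-3, -2)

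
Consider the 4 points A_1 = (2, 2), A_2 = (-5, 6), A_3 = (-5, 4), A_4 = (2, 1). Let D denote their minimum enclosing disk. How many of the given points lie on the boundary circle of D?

2

The minimum enclosing circle of a finite set is fixed by two of the points (as a diameter) or three (as a circumcircle).
The farthest pair is A_2–A_4 with squared distance 74. The circle on this segment as diameter has centre (-1.5, 3.5) and r² = 74/4 = 18.5.
Check A_1: distance² to centre = 14.5 ≤ 18.5, so it lies inside.
All remaining points lie in this disk, and no smaller disk contains both endpoints, so this is the minimum enclosing circle.
The points at distance exactly r from the centre are A_2, A_4 — 2 points.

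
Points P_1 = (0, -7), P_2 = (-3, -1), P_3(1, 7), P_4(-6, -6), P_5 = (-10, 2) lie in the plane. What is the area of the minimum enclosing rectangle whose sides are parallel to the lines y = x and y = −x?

190

In coordinates u = x + y, v = x − y the rectangle is axis-aligned; the map (x,y)→(u,v) scales areas by 2.
u-values: -7, -4, 8, -12, -8; range = 8 − (-12) = 20.
v-values: 7, -2, -6, 0, -12; range = 7 − (-12) = 19.
Area = (20 × 19) / 2 = 190.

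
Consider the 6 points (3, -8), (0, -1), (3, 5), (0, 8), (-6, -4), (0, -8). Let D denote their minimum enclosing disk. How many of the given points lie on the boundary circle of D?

3

The minimum enclosing circle is determined by three boundary points: (3, -8), (0, 8), (-6, -4).
Their circumcentre is (25/22, -3/44) with r² = 128525/1936.
The farthest remaining point (0, -8) is at distance² 124301/1936 ≤ 128525/1936.
The points at distance exactly r from the centre are (3, -8), (0, 8), (-6, -4) — 3 points.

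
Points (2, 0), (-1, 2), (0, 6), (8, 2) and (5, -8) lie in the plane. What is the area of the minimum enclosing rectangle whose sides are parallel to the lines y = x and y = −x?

123.5

In coordinates u = x + y, v = x − y the rectangle is axis-aligned; the map (x,y)→(u,v) scales areas by 2.
u-values: 2, 1, 6, 10, -3; range = 10 − (-3) = 13.
v-values: 2, -3, -6, 6, 13; range = 13 − (-6) = 19.
Area = (13 × 19) / 2 = 123.5.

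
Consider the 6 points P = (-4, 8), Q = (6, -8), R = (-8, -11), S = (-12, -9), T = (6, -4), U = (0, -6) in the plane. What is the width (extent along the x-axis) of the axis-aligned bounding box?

max x = 6, min x = -12, so width = 18.

18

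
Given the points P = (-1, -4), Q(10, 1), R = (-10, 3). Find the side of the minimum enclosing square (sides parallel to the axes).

20

The bounding box has width 20 and height 7.
An axis-aligned square enclosing the set must have side ≥ max(width, height).
So the minimum side is max(20, 7) = 20.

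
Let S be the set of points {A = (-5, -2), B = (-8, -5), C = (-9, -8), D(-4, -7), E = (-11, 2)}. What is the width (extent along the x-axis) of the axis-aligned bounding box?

7

max x = -4, min x = -11, so width = 7.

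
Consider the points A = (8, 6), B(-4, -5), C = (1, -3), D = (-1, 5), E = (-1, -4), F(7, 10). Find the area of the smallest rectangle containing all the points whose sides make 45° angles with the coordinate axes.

In coordinates u = x + y, v = x − y the rectangle is axis-aligned; the map (x,y)→(u,v) scales areas by 2.
u-values: 14, -9, -2, 4, -5, 17; range = 17 − (-9) = 26.
v-values: 2, 1, 4, -6, 3, -3; range = 4 − (-6) = 10.
Area = (26 × 10) / 2 = 130.

130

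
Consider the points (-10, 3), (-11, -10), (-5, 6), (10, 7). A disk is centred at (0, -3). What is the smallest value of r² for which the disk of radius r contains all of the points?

200

The required radius is the distance from (0, -3) to the farthest point.
Squared distances: 136, 170, 106, 200.
Maximum is 200, attained at (10, 7).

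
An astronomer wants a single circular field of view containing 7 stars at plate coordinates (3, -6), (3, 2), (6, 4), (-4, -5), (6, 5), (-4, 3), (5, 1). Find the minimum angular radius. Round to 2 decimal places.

7.07

A smallest enclosing disk is always determined by at most three of the input points on its boundary.
The farthest pair is (-4, -5)–(6, 5) with squared distance 200. The circle on this segment as diameter has centre (1, 0) and r² = 200/4 = 50.
Check (3, -6): distance² to centre = 40 ≤ 50, so it lies inside.
All remaining points lie in this disk, and no smaller disk contains both endpoints, so this is the minimum enclosing circle.
r = √50 ≈ 7.07.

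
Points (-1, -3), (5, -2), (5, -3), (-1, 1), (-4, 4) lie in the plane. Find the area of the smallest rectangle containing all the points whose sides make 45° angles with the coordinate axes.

In coordinates u = x + y, v = x − y the rectangle is axis-aligned; the map (x,y)→(u,v) scales areas by 2.
u-values: -4, 3, 2, 0, 0; range = 3 − (-4) = 7.
v-values: 2, 7, 8, -2, -8; range = 8 − (-8) = 16.
Area = (7 × 16) / 2 = 56.

56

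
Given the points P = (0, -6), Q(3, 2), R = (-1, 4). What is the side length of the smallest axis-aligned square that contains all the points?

The bounding box has width 4 and height 10.
An axis-aligned square enclosing the set must have side ≥ max(width, height).
So the minimum side is max(4, 10) = 10.

10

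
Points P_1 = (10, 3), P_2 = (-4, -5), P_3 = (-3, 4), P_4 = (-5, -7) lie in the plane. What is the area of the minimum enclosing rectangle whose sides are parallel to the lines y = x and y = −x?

175

In coordinates u = x + y, v = x − y the rectangle is axis-aligned; the map (x,y)→(u,v) scales areas by 2.
u-values: 13, -9, 1, -12; range = 13 − (-12) = 25.
v-values: 7, 1, -7, 2; range = 7 − (-7) = 14.
Area = (25 × 14) / 2 = 175.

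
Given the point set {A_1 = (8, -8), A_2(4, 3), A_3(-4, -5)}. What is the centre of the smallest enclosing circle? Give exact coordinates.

(2.7, -3.7)

Side lengths²: A_1A_2² = 137, A_1A_3² = 153, A_2A_3² = 128.
Since A_1A_3² = 153 < 137 + 128 = 265, the triangle is acute, so the smallest enclosing circle is the circumcircle.
Circumcentre = (2.7, -3.7), r² = 46.58.
Centre = (2.7, -3.7).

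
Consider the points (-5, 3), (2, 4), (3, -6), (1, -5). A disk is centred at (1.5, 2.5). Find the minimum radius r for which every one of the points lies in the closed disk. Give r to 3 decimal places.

8.631

The required radius is the distance from (1.5, 2.5) to the farthest point.
Squared distances: 42.5, 2.5, 74.5, 56.5.
Maximum is 74.5, attained at (3, -6).
r = √(74.5) ≈ 8.631.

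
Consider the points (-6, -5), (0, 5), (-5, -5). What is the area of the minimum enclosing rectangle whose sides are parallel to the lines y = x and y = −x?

40

In coordinates u = x + y, v = x − y the rectangle is axis-aligned; the map (x,y)→(u,v) scales areas by 2.
u-values: -11, 5, -10; range = 5 − (-11) = 16.
v-values: -1, -5, 0; range = 0 − (-5) = 5.
Area = (16 × 5) / 2 = 40.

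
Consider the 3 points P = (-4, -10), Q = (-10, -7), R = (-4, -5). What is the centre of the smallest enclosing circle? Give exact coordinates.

Side lengths²: PQ² = 45, PR² = 25, QR² = 40.
Since PQ² = 45 < 40 + 25 = 65, the triangle is acute, so the smallest enclosing circle is the circumcircle.
Circumcentre = (-6.5, -7.5), r² = 12.5.
Centre = (-6.5, -7.5).

(-6.5, -7.5)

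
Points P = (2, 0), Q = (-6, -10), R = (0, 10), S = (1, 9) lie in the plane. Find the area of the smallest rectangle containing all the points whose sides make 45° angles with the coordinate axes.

182

In coordinates u = x + y, v = x − y the rectangle is axis-aligned; the map (x,y)→(u,v) scales areas by 2.
u-values: 2, -16, 10, 10; range = 10 − (-16) = 26.
v-values: 2, 4, -10, -8; range = 4 − (-10) = 14.
Area = (26 × 14) / 2 = 182.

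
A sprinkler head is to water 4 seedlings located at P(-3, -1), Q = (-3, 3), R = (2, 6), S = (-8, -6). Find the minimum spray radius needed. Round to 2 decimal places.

A smallest enclosing disk is always determined by at most three of the input points on its boundary.
The farthest pair is R–S with squared distance 244. The circle on this segment as diameter has centre (-3, 0) and r² = 244/4 = 61.
Check P: distance² to centre = 1 ≤ 61, so it lies inside.
All remaining points lie in this disk, and no smaller disk contains both endpoints, so this is the minimum enclosing circle.
r = √61 ≈ 7.81.

7.81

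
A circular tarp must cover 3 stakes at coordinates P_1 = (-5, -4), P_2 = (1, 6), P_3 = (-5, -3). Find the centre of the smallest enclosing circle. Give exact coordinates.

(-2, 1)

Side lengths²: P_1P_2² = 136, P_1P_3² = 1, P_2P_3² = 117.
Since P_1P_2² = 136 ≥ 117 + 1 = 118, the angle opposite P_1P_2 is not acute, so the smallest enclosing circle has P_1P_2 as diameter.
Centre = midpoint of P_1P_2 = (-2, 1), r² = 136/4 = 34.
Centre = (-2, 1).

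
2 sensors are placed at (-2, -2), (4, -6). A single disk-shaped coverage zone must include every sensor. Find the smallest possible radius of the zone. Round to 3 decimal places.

The smallest circle enclosing two points has them as diameter endpoints.
Centre = midpoint = (1, -4); r² = |(-2, -2)−(4, -6)|²/4 = 52/4 = 13.
r = √13 ≈ 3.606.

3.606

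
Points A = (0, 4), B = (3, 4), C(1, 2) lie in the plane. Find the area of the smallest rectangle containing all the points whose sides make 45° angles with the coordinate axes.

6

In coordinates u = x + y, v = x − y the rectangle is axis-aligned; the map (x,y)→(u,v) scales areas by 2.
u-values: 4, 7, 3; range = 7 − 3 = 4.
v-values: -4, -1, -1; range = -1 − (-4) = 3.
Area = (4 × 3) / 2 = 6.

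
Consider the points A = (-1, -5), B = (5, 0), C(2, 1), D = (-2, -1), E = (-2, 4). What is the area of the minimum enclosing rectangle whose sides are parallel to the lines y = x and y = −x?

60.5

In coordinates u = x + y, v = x − y the rectangle is axis-aligned; the map (x,y)→(u,v) scales areas by 2.
u-values: -6, 5, 3, -3, 2; range = 5 − (-6) = 11.
v-values: 4, 5, 1, -1, -6; range = 5 − (-6) = 11.
Area = (11 × 11) / 2 = 60.5.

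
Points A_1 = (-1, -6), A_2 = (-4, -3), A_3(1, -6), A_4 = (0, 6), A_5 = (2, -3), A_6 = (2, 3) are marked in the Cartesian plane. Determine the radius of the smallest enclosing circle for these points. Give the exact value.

145/24

The minimum enclosing circle is determined by three boundary points: A_1, A_3, A_4.
Their circumcentre is (0, -1/24) with r² = 21025/576.
The farthest remaining point A_2 is at distance² 14257/576 ≤ 21025/576.
r = √(21025/576) = 145/24.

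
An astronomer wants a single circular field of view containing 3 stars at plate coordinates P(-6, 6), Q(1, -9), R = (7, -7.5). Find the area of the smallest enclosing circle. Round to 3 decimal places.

Side lengths²: PQ² = 274, PR² = 351.25, QR² = 38.25.
Since PR² = 351.25 ≥ 274 + 38.25 = 312.25, the angle opposite PR is not acute, so the smallest enclosing circle has PR as diameter.
Centre = midpoint of PR = (0.5, -0.75), r² = 351.25/4 = 87.8125.
Area = π·r² = π·87.8125 ≈ 275.871.

275.871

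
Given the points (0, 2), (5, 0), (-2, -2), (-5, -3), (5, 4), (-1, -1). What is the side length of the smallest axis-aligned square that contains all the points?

The bounding box has width 10 and height 7.
An axis-aligned square enclosing the set must have side ≥ max(width, height).
So the minimum side is max(10, 7) = 10.

10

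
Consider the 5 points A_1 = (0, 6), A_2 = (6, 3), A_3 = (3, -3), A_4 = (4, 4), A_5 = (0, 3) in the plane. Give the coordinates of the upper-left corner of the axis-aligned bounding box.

x-range [0, 6], y-range [-3, 6].
The upper-left corner is (0, 6).

(0, 6)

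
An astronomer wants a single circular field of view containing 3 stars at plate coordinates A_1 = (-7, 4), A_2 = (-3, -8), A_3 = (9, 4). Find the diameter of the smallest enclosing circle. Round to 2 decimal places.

17.89

Side lengths²: A_1A_2² = 160, A_1A_3² = 256, A_2A_3² = 288.
Since A_2A_3² = 288 < 256 + 160 = 416, the triangle is acute, so the smallest enclosing circle is the circumcircle.
Circumcentre = (1, 0), r² = 80.
Diameter = 2r = 2√80 ≈ 17.89.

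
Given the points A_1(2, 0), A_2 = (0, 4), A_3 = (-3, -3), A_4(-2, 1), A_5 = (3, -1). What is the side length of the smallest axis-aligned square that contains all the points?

The bounding box has width 6 and height 7.
An axis-aligned square enclosing the set must have side ≥ max(width, height).
So the minimum side is max(6, 7) = 7.

7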